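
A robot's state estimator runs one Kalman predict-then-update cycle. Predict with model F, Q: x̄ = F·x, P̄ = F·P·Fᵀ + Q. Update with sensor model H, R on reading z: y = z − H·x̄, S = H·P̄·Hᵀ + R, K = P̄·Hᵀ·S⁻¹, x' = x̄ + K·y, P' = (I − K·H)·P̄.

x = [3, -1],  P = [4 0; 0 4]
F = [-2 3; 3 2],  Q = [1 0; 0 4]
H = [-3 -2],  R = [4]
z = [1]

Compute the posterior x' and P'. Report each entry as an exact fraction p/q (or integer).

x' = [-1479/235, 2093/235]
P' = [4028/235 -5936/235; -5936/235 26936/705]

x̄ = F·x = [-9, 7]
P̄ = F·P·Fᵀ + Q = [53 0; 0 56]
y = z − H·x̄ = [-12]
S = H·P̄·Hᵀ + R = [705]
K = P̄·Hᵀ·S⁻¹ = [-53/235; -112/705]
x' = x̄ + K·y = [-1479/235, 2093/235]
P' = (I − K·H)·P̄ = [4028/235 -5936/235; -5936/235 26936/705]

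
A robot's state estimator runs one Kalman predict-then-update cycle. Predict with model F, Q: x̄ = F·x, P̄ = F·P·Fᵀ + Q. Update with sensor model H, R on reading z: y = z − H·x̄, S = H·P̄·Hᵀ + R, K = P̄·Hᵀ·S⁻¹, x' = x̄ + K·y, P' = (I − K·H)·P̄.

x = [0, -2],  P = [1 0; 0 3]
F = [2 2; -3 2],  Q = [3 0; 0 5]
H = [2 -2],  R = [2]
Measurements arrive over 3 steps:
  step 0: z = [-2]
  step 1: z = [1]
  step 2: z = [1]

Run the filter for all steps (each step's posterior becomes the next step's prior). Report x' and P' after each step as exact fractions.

step 0: x' = [-294/67, -228/67], P' = [935/67 922/67; 922/67 942/67]
step 1: x' = [32081/15963, 73802/47889], P' = [29361/5321 81826/15963; 81826/15963 250618/47889]
step 2: x' = [-475223/14026563, -7945775/14026563], P' = [73362811/14026563 68121874/14026563; 68121874/14026563 69870274/14026563]

step 0: x̄ = F·x = [-4, -4]
step 0: P̄ = F·P·Fᵀ + Q = [19 6; 6 26]
step 0: y = z − H·x̄ = [-2]
step 0: S = H·P̄·Hᵀ + R = [134]
step 0: K = P̄·Hᵀ·S⁻¹ = [13/67; -20/67]
step 0: x' = x̄ + K·y = [-294/67, -228/67]
step 0: P' = (I − K·H)·P̄ = [935/67 922/67; 922/67 942/67]
step 1: x̄ = F·x = [-1044/67, 426/67]
step 1: P̄ = F·P·Fᵀ + Q = [15085/67 -3686/67; -3686/67 1454/67]
step 1: y = z − H·x̄ = [3007/67]
step 1: S = H·P̄·Hᵀ + R = [95778/67]
step 1: K = P̄·Hᵀ·S⁻¹ = [6257/15963; -5140/47889]
step 1: x' = x̄ + K·y = [32081/15963, 73802/47889]
step 1: P' = (I − K·H)·P̄ = [29361/5321 81826/15963; 81826/15963 250618/47889]
step 2: x̄ = F·x = [340090/47889, -141125/47889]
step 2: P̄ = F·P·Fᵀ + Q = [4166959/47889 -1073978/47889; -1073978/47889 674422/47889]
step 2: y = z − H·x̄ = [-304847/15963]
step 2: S = H·P̄·Hᵀ + R = [3117014/5321]
step 2: K = P̄·Hᵀ·S⁻¹ = [1746979/4675521; -582800/4675521]
step 2: x' = x̄ + K·y = [-475223/14026563, -7945775/14026563]
step 2: P' = (I − K·H)·P̄ = [73362811/14026563 68121874/14026563; 68121874/14026563 69870274/14026563]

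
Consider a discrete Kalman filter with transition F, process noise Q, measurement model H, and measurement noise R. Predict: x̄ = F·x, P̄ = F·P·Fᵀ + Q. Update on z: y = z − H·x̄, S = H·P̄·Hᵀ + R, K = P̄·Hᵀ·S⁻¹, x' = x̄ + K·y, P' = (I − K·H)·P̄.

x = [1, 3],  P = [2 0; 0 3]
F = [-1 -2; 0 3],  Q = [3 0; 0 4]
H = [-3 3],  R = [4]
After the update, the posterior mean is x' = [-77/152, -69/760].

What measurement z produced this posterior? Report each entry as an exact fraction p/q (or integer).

x̄ = F·x = [-7, 9]
P̄ = F·P·Fᵀ + Q = [17 -18; -18 31]
S = H·P̄·Hᵀ + R = [760]
K = P̄·Hᵀ·S⁻¹ = [-21/152; 147/760]
x' − x̄ = [987/152, -6909/760] = K·y
y = (KᵀK)⁻¹·Kᵀ·(x' − x̄) = [-47]
z = y + H·x̄ = [-47] + [48] = [1]

z = [1]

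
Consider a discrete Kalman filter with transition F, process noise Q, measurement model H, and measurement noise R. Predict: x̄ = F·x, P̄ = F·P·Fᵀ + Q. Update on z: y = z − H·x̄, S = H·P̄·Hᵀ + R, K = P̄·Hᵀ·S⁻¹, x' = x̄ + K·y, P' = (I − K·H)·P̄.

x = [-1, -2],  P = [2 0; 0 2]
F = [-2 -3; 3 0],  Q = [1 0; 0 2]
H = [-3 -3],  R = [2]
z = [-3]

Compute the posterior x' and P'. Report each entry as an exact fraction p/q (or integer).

x̄ = F·x = [8, -3]
P̄ = F·P·Fᵀ + Q = [27 -12; -12 20]
y = z − H·x̄ = [12]
S = H·P̄·Hᵀ + R = [209]
K = P̄·Hᵀ·S⁻¹ = [-45/209; -24/209]
x' = x̄ + K·y = [1132/209, -915/209]
P' = (I − K·H)·P̄ = [3618/209 -3588/209; -3588/209 3604/209]

x' = [1132/209, -915/209]
P' = [3618/209 -3588/209; -3588/209 3604/209]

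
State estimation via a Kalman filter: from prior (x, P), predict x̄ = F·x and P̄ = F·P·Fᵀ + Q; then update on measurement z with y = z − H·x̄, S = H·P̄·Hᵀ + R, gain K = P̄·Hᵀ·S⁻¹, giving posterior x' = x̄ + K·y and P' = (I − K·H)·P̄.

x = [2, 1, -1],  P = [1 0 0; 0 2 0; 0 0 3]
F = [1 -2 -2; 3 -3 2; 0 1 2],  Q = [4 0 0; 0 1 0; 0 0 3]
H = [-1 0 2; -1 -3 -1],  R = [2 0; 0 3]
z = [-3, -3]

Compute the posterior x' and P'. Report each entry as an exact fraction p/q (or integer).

x̄ = F·x = [2, 1, -1]
P̄ = F·P·Fᵀ + Q = [25 3 -16; 3 40 6; -16 6 17]
y = z − H·x̄ = [1, 1]
S = H·P̄·Hᵀ + R = [159 -20; -20 427]
K = P̄·Hᵀ·S⁻¹ = [-24699/67493 -4002/67493; 1263/67493 -20331/67493; 20970/67493 -2021/67493]
x' = x̄ + K·y = [106285/67493, 48425/67493, -48544/67493]
P' = (I − K·H)·P̄ = [207446/67493 -91488/67493 79024/67493; -91488/67493 65654/67493 -44481/67493; 79024/67493 -44481/67493 60482/67493]

x' = [106285/67493, 48425/67493, -48544/67493]
P' = [207446/67493 -91488/67493 79024/67493; -91488/67493 65654/67493 -44481/67493; 79024/67493 -44481/67493 60482/67493]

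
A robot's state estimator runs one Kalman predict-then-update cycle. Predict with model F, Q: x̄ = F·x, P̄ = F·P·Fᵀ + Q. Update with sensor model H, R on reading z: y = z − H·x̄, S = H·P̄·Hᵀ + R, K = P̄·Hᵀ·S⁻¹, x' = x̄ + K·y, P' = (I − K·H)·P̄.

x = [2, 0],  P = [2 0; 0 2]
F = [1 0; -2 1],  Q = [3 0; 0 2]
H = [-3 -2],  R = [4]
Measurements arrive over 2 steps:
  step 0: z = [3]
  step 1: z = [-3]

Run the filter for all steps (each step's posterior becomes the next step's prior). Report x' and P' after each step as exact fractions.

step 0: x̄ = F·x = [2, -4]
step 0: P̄ = F·P·Fᵀ + Q = [5 -4; -4 12]
step 0: y = z − H·x̄ = [1]
step 0: S = H·P̄·Hᵀ + R = [49]
step 0: K = P̄·Hᵀ·S⁻¹ = [-1/7; -12/49]
step 0: x' = x̄ + K·y = [13/7, -208/49]
step 0: P' = (I − K·H)·P̄ = [4 -40/7; -40/7 444/49]
step 1: x̄ = F·x = [13/7, -390/49]
step 1: P̄ = F·P·Fᵀ + Q = [7 -96/7; -96/7 2446/49]
step 1: y = z − H·x̄ = [-654/49]
step 1: S = H·P̄·Hᵀ + R = [5003/49]
step 1: K = P̄·Hᵀ·S⁻¹ = [315/5003; -2876/5003]
step 1: x' = x̄ + K·y = [5087/5003, -1434/5003]
step 1: P' = (I − K·H)·P̄ = [32996/5003 -50124/5003; -50124/5003 80938/5003]

step 0: x' = [13/7, -208/49], P' = [4 -40/7; -40/7 444/49]
step 1: x' = [5087/5003, -1434/5003], P' = [32996/5003 -50124/5003; -50124/5003 80938/5003]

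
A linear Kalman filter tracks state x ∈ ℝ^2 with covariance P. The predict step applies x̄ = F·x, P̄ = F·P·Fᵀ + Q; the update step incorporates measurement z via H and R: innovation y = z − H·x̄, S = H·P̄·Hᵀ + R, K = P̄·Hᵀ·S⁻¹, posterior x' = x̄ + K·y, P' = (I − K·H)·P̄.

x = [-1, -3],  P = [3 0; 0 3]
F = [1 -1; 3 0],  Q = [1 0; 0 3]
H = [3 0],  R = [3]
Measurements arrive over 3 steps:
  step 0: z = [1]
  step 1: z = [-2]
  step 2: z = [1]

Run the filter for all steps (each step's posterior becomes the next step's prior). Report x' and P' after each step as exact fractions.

step 0: x' = [9/22, -111/22], P' = [7/22 9/22; 9/22 417/22]
step 1: x' = [-368/653, 1713/1306], P' = [214/653 -3/653; -3/653 7653/1306]
step 2: x' = [6950/29503, -41253/29503], P' = [9399/29503 1302/29503; 1302/29503 171633/29503]

step 0: x̄ = F·x = [2, -3]
step 0: P̄ = F·P·Fᵀ + Q = [7 9; 9 30]
step 0: y = z − H·x̄ = [-5]
step 0: S = H·P̄·Hᵀ + R = [66]
step 0: K = P̄·Hᵀ·S⁻¹ = [7/22; 9/22]
step 0: x' = x̄ + K·y = [9/22, -111/22]
step 0: P' = (I − K·H)·P̄ = [7/22 9/22; 9/22 417/22]
step 1: x̄ = F·x = [60/11, 27/22]
step 1: P̄ = F·P·Fᵀ + Q = [214/11 -3/11; -3/11 129/22]
step 1: y = z − H·x̄ = [-202/11]
step 1: S = H·P̄·Hᵀ + R = [1959/11]
step 1: K = P̄·Hᵀ·S⁻¹ = [214/653; -3/653]
step 1: x' = x̄ + K·y = [-368/653, 1713/1306]
step 1: P' = (I − K·H)·P̄ = [214/653 -3/653; -3/653 7653/1306]
step 2: x̄ = F·x = [-2449/1306, -1104/653]
step 2: P̄ = F·P·Fᵀ + Q = [9399/1306 651/653; 651/653 3885/653]
step 2: y = z − H·x̄ = [8653/1306]
step 2: S = H·P̄·Hᵀ + R = [88509/1306]
step 2: K = P̄·Hᵀ·S⁻¹ = [9399/29503; 1302/29503]
step 2: x' = x̄ + K·y = [6950/29503, -41253/29503]
step 2: P' = (I − K·H)·P̄ = [9399/29503 1302/29503; 1302/29503 171633/29503]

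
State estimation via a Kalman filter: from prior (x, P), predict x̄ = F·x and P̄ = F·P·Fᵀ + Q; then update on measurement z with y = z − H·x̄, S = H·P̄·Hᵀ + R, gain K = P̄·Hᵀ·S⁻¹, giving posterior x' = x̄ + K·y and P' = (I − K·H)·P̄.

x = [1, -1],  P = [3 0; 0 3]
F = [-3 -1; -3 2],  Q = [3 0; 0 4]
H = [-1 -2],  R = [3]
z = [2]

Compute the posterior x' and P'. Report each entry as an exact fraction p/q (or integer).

x' = [83/146, -195/146]
P' = [4011/292 -1893/292; -1893/292 1107/292]

x̄ = F·x = [-2, -5]
P̄ = F·P·Fᵀ + Q = [33 21; 21 43]
y = z − H·x̄ = [-10]
S = H·P̄·Hᵀ + R = [292]
K = P̄·Hᵀ·S⁻¹ = [-75/292; -107/292]
x' = x̄ + K·y = [83/146, -195/146]
P' = (I − K·H)·P̄ = [4011/292 -1893/292; -1893/292 1107/292]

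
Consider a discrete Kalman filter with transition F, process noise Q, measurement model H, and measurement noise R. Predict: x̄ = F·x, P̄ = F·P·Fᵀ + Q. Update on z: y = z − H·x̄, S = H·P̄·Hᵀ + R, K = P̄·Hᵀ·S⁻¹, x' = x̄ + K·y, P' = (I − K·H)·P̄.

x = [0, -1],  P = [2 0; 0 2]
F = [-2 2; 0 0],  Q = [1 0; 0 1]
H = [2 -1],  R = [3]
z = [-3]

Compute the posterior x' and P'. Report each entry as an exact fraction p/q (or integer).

x' = [-55/36, -1/72]
P' = [17/18 17/36; 17/36 71/72]

x̄ = F·x = [-2, 0]
P̄ = F·P·Fᵀ + Q = [17 0; 0 1]
y = z − H·x̄ = [1]
S = H·P̄·Hᵀ + R = [72]
K = P̄·Hᵀ·S⁻¹ = [17/36; -1/72]
x' = x̄ + K·y = [-55/36, -1/72]
P' = (I − K·H)·P̄ = [17/18 17/36; 17/36 71/72]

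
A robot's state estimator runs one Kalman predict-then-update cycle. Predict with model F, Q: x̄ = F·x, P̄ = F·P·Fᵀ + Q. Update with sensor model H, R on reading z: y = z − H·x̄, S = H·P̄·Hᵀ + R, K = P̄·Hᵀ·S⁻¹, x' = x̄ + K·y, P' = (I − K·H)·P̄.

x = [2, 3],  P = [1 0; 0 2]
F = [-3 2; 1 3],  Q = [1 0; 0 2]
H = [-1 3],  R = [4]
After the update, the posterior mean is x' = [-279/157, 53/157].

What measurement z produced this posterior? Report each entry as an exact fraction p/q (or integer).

x̄ = F·x = [0, 11]
P̄ = F·P·Fᵀ + Q = [18 9; 9 21]
S = H·P̄·Hᵀ + R = [157]
K = P̄·Hᵀ·S⁻¹ = [9/157; 54/157]
x' − x̄ = [-279/157, -1674/157] = K·y
y = (KᵀK)⁻¹·Kᵀ·(x' − x̄) = [-31]
z = y + H·x̄ = [-31] + [33] = [2]

z = [2]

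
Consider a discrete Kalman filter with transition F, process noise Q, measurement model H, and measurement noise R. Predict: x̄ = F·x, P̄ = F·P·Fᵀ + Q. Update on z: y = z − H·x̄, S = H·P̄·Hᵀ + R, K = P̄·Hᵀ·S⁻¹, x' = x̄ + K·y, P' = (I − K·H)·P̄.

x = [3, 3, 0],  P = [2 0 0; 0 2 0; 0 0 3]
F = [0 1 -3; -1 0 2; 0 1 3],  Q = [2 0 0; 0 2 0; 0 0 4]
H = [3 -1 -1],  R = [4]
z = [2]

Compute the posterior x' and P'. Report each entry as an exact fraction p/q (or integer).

x̄ = F·x = [3, -3, 3]
P̄ = F·P·Fᵀ + Q = [31 -18 -25; -18 16 18; -25 18 33]
y = z − H·x̄ = [-7]
S = H·P̄·Hᵀ + R = [626]
K = P̄·Hᵀ·S⁻¹ = [68/313; -44/313; -63/313]
x' = x̄ + K·y = [463/313, -631/313, 1380/313]
P' = (I − K·H)·P̄ = [455/313 350/313 743/313; 350/313 1136/313 90/313; 743/313 90/313 2391/313]

x' = [463/313, -631/313, 1380/313]
P' = [455/313 350/313 743/313; 350/313 1136/313 90/313; 743/313 90/313 2391/313]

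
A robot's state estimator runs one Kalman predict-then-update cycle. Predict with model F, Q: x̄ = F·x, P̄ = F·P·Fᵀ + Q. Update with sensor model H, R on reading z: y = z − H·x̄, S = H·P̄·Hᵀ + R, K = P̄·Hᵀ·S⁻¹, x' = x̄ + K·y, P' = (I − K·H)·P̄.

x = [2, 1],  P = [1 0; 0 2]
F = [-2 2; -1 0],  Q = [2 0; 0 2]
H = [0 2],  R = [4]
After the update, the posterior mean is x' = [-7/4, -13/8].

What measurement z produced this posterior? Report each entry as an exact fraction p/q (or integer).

z = [-3]

x̄ = F·x = [-2, -2]
P̄ = F·P·Fᵀ + Q = [14 2; 2 3]
S = H·P̄·Hᵀ + R = [16]
K = P̄·Hᵀ·S⁻¹ = [1/4; 3/8]
x' − x̄ = [1/4, 3/8] = K·y
y = (KᵀK)⁻¹·Kᵀ·(x' − x̄) = [1]
z = y + H·x̄ = [1] + [-4] = [-3]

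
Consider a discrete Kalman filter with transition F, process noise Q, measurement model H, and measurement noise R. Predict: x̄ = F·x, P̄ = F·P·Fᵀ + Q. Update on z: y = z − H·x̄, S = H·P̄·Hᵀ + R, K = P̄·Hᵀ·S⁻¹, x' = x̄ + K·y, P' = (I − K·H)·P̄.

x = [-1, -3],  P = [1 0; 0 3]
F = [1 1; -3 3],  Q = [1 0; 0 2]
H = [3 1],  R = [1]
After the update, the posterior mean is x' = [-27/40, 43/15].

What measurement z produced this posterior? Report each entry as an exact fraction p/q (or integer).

x̄ = F·x = [-4, -6]
P̄ = F·P·Fᵀ + Q = [5 6; 6 38]
S = H·P̄·Hᵀ + R = [120]
K = P̄·Hᵀ·S⁻¹ = [7/40; 7/15]
x' − x̄ = [133/40, 133/15] = K·y
y = (KᵀK)⁻¹·Kᵀ·(x' − x̄) = [19]
z = y + H·x̄ = [19] + [-18] = [1]

z = [1]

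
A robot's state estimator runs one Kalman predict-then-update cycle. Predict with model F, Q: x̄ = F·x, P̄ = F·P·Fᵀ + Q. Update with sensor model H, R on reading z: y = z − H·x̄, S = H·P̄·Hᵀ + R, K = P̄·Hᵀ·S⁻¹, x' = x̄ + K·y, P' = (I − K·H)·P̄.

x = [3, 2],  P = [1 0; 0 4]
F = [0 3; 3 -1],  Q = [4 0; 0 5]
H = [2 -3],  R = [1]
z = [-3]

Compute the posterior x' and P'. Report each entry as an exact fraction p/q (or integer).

x̄ = F·x = [6, 7]
P̄ = F·P·Fᵀ + Q = [40 -12; -12 18]
y = z − H·x̄ = [6]
S = H·P̄·Hᵀ + R = [467]
K = P̄·Hᵀ·S⁻¹ = [116/467; -78/467]
x' = x̄ + K·y = [3498/467, 2801/467]
P' = (I − K·H)·P̄ = [5224/467 3444/467; 3444/467 2322/467]

x' = [3498/467, 2801/467]
P' = [5224/467 3444/467; 3444/467 2322/467]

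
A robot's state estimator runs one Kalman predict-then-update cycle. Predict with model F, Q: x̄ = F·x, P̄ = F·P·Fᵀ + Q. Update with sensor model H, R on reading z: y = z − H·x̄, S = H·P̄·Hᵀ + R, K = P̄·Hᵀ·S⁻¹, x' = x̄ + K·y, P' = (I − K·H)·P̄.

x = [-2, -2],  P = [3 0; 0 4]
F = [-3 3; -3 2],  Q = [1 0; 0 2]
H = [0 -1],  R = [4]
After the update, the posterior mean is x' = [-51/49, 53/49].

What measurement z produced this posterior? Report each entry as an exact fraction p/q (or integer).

z = [-1]

x̄ = F·x = [0, 2]
P̄ = F·P·Fᵀ + Q = [64 51; 51 45]
S = H·P̄·Hᵀ + R = [49]
K = P̄·Hᵀ·S⁻¹ = [-51/49; -45/49]
x' − x̄ = [-51/49, -45/49] = K·y
y = (KᵀK)⁻¹·Kᵀ·(x' − x̄) = [1]
z = y + H·x̄ = [1] + [-2] = [-1]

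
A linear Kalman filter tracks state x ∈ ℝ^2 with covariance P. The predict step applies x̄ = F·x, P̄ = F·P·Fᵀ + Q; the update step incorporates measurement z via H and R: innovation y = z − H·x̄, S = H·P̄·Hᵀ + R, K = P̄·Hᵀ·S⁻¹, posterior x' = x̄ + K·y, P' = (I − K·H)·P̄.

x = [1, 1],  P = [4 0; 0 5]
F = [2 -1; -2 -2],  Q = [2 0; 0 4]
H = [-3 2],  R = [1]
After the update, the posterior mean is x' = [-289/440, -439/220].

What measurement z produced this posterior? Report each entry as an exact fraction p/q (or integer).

x̄ = F·x = [1, -4]
P̄ = F·P·Fᵀ + Q = [23 -6; -6 40]
S = H·P̄·Hᵀ + R = [440]
K = P̄·Hᵀ·S⁻¹ = [-81/440; 49/220]
x' − x̄ = [-729/440, 441/220] = K·y
y = (KᵀK)⁻¹·Kᵀ·(x' − x̄) = [9]
z = y + H·x̄ = [9] + [-11] = [-2]

z = [-2]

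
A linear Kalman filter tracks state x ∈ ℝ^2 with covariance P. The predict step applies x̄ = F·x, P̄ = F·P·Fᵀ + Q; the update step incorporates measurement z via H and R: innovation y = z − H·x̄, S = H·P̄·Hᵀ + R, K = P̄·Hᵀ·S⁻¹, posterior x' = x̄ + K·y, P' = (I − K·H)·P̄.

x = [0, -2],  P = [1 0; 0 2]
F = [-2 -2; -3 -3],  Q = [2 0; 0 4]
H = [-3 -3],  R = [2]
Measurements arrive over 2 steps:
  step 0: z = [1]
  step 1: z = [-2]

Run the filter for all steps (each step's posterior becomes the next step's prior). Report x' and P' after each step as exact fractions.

step 0: x' = [-52/731, -171/731], P' = [1018/731 -954/731; -954/731 1052/731]
step 1: x' = [11699/38693, 14724/38693], P' = [53212/38693 -50130/38693; -50130/38693 55484/38693]

step 0: x̄ = F·x = [4, 6]
step 0: P̄ = F·P·Fᵀ + Q = [14 18; 18 31]
step 0: y = z − H·x̄ = [31]
step 0: S = H·P̄·Hᵀ + R = [731]
step 0: K = P̄·Hᵀ·S⁻¹ = [-96/731; -147/731]
step 0: x' = x̄ + K·y = [-52/731, -171/731]
step 0: P' = (I − K·H)·P̄ = [1018/731 -954/731; -954/731 1052/731]
step 1: x̄ = F·x = [446/731, 669/731]
step 1: P̄ = F·P·Fᵀ + Q = [2110/731 972/731; 972/731 4382/731]
step 1: y = z − H·x̄ = [1883/731]
step 1: S = H·P̄·Hᵀ + R = [77386/731]
step 1: K = P̄·Hᵀ·S⁻¹ = [-4623/38693; -8031/38693]
step 1: x' = x̄ + K·y = [11699/38693, 14724/38693]
step 1: P' = (I − K·H)·P̄ = [53212/38693 -50130/38693; -50130/38693 55484/38693]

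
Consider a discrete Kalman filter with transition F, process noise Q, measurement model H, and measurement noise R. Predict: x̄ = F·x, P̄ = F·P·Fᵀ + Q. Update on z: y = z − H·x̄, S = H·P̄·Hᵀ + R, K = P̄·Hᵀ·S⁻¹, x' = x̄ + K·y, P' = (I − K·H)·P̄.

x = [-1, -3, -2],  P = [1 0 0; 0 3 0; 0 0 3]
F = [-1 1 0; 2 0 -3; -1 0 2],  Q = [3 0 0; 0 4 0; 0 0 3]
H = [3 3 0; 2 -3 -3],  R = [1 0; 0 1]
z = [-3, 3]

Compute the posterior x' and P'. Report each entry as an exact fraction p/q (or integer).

x' = [-19243/19402, -1/178, -15847/9701]
P' = [92041/38804 -833/356 74867/19402; -833/356 861/356 -697/178; 74867/19402 -697/178 62998/9701]

x̄ = F·x = [-2, 4, -3]
P̄ = F·P·Fᵀ + Q = [7 -2 1; -2 35 -20; 1 -20 16]
y = z − H·x̄ = [-9, 10]
S = H·P̄·Hᵀ + R = [343 -96; -96 140]
K = P̄·Hᵀ·S⁻¹ = [933/9701 7271/38804; 21/89 -67/356; -1659/9701 -335/19402]
x' = x̄ + K·y = [-19243/19402, -1/178, -15847/9701]
P' = (I − K·H)·P̄ = [92041/38804 -833/356 74867/19402; -833/356 861/356 -697/178; 74867/19402 -697/178 62998/9701]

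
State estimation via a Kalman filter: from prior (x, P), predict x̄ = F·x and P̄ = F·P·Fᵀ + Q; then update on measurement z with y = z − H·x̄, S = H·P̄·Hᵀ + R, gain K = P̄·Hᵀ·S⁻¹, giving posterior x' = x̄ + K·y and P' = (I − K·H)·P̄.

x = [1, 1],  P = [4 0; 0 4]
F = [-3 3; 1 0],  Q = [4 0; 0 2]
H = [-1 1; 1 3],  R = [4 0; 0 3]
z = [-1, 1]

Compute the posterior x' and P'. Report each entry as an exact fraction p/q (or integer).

x' = [2600/2777, 203/2777]
P' = [6540/2777 -1476/2777; -1476/2777 1128/2777]

x̄ = F·x = [0, 1]
P̄ = F·P·Fᵀ + Q = [76 -12; -12 6]
y = z − H·x̄ = [-2, -2]
S = H·P̄·Hᵀ + R = [110 -34; -34 61]
K = P̄·Hᵀ·S⁻¹ = [-2004/2777 704/2777; 651/2777 636/2777]
x' = x̄ + K·y = [2600/2777, 203/2777]
P' = (I − K·H)·P̄ = [6540/2777 -1476/2777; -1476/2777 1128/2777]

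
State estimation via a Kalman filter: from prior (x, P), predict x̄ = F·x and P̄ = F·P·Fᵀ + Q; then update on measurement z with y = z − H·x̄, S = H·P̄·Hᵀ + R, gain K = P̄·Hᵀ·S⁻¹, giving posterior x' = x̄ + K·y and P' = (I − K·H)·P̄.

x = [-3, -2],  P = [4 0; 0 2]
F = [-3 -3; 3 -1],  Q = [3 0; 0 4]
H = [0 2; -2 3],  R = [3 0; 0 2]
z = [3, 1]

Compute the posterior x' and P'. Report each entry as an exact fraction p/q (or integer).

x' = [2357/1131, 1877/1131]
P' = [731/377 371/377; 371/377 505/754]

x̄ = F·x = [15, -7]
P̄ = F·P·Fᵀ + Q = [57 -30; -30 42]
y = z − H·x̄ = [17, 52]
S = H·P̄·Hᵀ + R = [171 372; 372 968]
K = P̄·Hᵀ·S⁻¹ = [742/1131 -349/754; 505/1131 31/1508]
x' = x̄ + K·y = [2357/1131, 1877/1131]
P' = (I − K·H)·P̄ = [731/377 371/377; 371/377 505/754]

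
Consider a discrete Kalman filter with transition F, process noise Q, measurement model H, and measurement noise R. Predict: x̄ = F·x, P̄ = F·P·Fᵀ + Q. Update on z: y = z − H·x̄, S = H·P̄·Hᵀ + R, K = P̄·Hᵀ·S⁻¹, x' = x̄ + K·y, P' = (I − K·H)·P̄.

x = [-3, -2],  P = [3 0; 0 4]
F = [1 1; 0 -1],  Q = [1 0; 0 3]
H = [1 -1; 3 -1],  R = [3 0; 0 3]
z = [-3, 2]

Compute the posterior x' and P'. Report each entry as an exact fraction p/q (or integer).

x̄ = F·x = [-5, 2]
P̄ = F·P·Fᵀ + Q = [8 -4; -4 7]
y = z − H·x̄ = [4, 19]
S = H·P̄·Hᵀ + R = [26 47; 47 106]
K = P̄·Hᵀ·S⁻¹ = [-44/547 164/547; -273/547 23/547]
x' = x̄ + K·y = [205/547, 439/547]
P' = (I − K·H)·P̄ = [312/547 444/547; 444/547 1263/547]

x' = [205/547, 439/547]
P' = [312/547 444/547; 444/547 1263/547]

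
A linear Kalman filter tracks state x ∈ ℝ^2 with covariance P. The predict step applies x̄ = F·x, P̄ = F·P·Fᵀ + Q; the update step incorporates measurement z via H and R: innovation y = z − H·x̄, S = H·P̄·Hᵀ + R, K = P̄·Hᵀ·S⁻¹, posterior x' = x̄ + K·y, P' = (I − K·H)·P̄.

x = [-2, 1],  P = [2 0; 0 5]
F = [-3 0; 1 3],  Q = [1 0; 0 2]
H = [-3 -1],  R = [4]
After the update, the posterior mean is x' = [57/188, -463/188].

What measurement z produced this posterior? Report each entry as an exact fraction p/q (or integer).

z = [2]

x̄ = F·x = [6, 1]
P̄ = F·P·Fᵀ + Q = [19 -6; -6 49]
S = H·P̄·Hᵀ + R = [188]
K = P̄·Hᵀ·S⁻¹ = [-51/188; -31/188]
x' − x̄ = [-1071/188, -651/188] = K·y
y = (KᵀK)⁻¹·Kᵀ·(x' − x̄) = [21]
z = y + H·x̄ = [21] + [-19] = [2]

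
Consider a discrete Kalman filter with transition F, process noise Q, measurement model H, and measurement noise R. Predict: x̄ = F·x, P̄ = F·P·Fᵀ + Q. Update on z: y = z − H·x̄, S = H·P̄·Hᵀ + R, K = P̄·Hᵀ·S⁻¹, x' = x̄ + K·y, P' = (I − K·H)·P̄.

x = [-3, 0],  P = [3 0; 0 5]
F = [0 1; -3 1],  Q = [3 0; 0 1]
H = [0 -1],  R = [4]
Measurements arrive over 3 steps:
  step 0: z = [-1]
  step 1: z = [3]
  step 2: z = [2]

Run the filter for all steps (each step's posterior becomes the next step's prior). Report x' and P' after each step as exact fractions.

step 0: x̄ = F·x = [0, 9]
step 0: P̄ = F·P·Fᵀ + Q = [8 5; 5 33]
step 0: y = z − H·x̄ = [8]
step 0: S = H·P̄·Hᵀ + R = [37]
step 0: K = P̄·Hᵀ·S⁻¹ = [-5/37; -33/37]
step 0: x' = x̄ + K·y = [-40/37, 69/37]
step 0: P' = (I − K·H)·P̄ = [271/37 20/37; 20/37 132/37]
step 1: x̄ = F·x = [69/37, 189/37]
step 1: P̄ = F·P·Fᵀ + Q = [243/37 72/37; 72/37 2488/37]
step 1: y = z − H·x̄ = [300/37]
step 1: S = H·P̄·Hᵀ + R = [2636/37]
step 1: K = P̄·Hᵀ·S⁻¹ = [-18/659; -622/659]
step 1: x' = x̄ + K·y = [1083/659, -1677/659]
step 1: P' = (I − K·H)·P̄ = [4293/659 72/659; 72/659 2488/659]
step 2: x̄ = F·x = [-1677/659, -4926/659]
step 2: P̄ = F·P·Fᵀ + Q = [4465/659 2272/659; 2272/659 41352/659]
step 2: y = z − H·x̄ = [-3608/659]
step 2: S = H·P̄·Hᵀ + R = [43988/659]
step 2: K = P̄·Hᵀ·S⁻¹ = [-568/10997; -10338/10997]
step 2: x' = x̄ + K·y = [-24875/10997, -25602/10997]
step 2: P' = (I − K·H)·P̄ = [72551/10997 2272/10997; 2272/10997 41352/10997]

step 0: x' = [-40/37, 69/37], P' = [271/37 20/37; 20/37 132/37]
step 1: x' = [1083/659, -1677/659], P' = [4293/659 72/659; 72/659 2488/659]
step 2: x' = [-24875/10997, -25602/10997], P' = [72551/10997 2272/10997; 2272/10997 41352/10997]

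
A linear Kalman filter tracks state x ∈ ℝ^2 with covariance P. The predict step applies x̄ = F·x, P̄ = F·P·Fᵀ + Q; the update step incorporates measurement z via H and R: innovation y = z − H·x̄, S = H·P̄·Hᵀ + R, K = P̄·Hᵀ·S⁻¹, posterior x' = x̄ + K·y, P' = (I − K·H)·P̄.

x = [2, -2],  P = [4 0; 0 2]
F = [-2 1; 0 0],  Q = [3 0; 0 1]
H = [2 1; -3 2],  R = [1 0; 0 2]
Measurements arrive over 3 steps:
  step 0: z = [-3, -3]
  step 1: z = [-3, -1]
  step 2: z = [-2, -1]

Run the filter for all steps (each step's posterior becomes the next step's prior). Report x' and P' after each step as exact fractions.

step 0: x̄ = F·x = [-6, 0]
step 0: P̄ = F·P·Fᵀ + Q = [21 0; 0 1]
step 0: y = z − H·x̄ = [9, -21]
step 0: S = H·P̄·Hᵀ + R = [86 -124; -124 195]
step 0: K = P̄·Hᵀ·S⁻¹ = [189/697 -105/697; 443/1394 148/697]
step 0: x' = x̄ + K·y = [-276/697, -2229/1394]
step 0: P' = (I − K·H)·P̄ = [84/697 21/697; 21/697 359/1394]
step 1: x̄ = F·x = [-1125/1394, 0]
step 1: P̄ = F·P·Fᵀ + Q = [5045/1394 0; 0 1]
step 1: y = z − H·x̄ = [-966/697, -4769/1394]
step 1: S = H·P̄·Hᵀ + R = [11484/697 -13741/697; -13741/697 53769/1394]
step 1: K = P̄·Hᵀ·S⁻¹ = [45405/172061 -25225/172061; 108733/344122 36709/172061]
step 1: x' = x̄ + K·y = [-115490/172061, -401867/344122]
step 1: P' = (I − K·H)·P̄ = [20180/172061 5045/172061; 5045/172061 88553/344122]
step 2: x̄ = F·x = [60093/344122, 0]
step 2: P̄ = F·P·Fᵀ + Q = [1241999/344122 0; 0 1]
step 2: y = z − H·x̄ = [-404215/172061, -163843/344122]
step 2: S = H·P̄·Hᵀ + R = [2828120/172061 -3381875/172061; -3381875/172061 13242723/344122]
step 2: K = P̄·Hᵀ·S⁻¹ = [11177991/42362455 -1241999/8472491; 26770223/84724910 1807623/8472491]
step 2: x' = x̄ + K·y = [-3181123/8472491, -7149649/8472491]
step 2: P' = (I − K·H)·P̄ = [4967996/42362455 1241999/42362455; 1241999/42362455 21802227/84724910]

step 0: x' = [-276/697, -2229/1394], P' = [84/697 21/697; 21/697 359/1394]
step 1: x' = [-115490/172061, -401867/344122], P' = [20180/172061 5045/172061; 5045/172061 88553/344122]
step 2: x' = [-3181123/8472491, -7149649/8472491], P' = [4967996/42362455 1241999/42362455; 1241999/42362455 21802227/84724910]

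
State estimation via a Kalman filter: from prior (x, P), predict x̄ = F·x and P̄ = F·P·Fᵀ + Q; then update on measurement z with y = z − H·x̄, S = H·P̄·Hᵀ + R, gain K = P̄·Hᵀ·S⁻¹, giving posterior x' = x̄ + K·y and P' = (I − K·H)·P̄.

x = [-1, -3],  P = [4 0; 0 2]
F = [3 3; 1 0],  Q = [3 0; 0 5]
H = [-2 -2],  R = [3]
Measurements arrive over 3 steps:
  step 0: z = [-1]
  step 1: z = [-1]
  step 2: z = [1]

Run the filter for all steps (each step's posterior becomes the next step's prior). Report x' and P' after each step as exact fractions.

step 0: x̄ = F·x = [-12, -1]
step 0: P̄ = F·P·Fᵀ + Q = [57 12; 12 9]
step 0: y = z − H·x̄ = [-27]
step 0: S = H·P̄·Hᵀ + R = [363]
step 0: K = P̄·Hᵀ·S⁻¹ = [-46/121; -14/121]
step 0: x' = x̄ + K·y = [-210/121, 257/121]
step 0: P' = (I − K·H)·P̄ = [549/121 -480/121; -480/121 501/121]
step 1: x̄ = F·x = [141/121, -210/121]
step 1: P̄ = F·P·Fᵀ + Q = [1173/121 207/121; 207/121 1154/121]
step 1: y = z − H·x̄ = [-259/121]
step 1: S = H·P̄·Hᵀ + R = [11327/121]
step 1: K = P̄·Hᵀ·S⁻¹ = [-2760/11327; -2722/11327]
step 1: x' = x̄ + K·y = [19107/11327, -13832/11327]
step 1: P' = (I − K·H)·P̄ = [46851/11327 -42711/11327; -42711/11327 46794/11327]
step 2: x̄ = F·x = [15825/11327, 19107/11327]
step 2: P̄ = F·P·Fᵀ + Q = [107988/11327 12420/11327; 12420/11327 103486/11327]
step 2: y = z − H·x̄ = [81191/11327]
step 2: S = H·P̄·Hᵀ + R = [979237/11327]
step 2: K = P̄·Hᵀ·S⁻¹ = [-240816/979237; -33116/139891]
step 2: x' = x̄ + K·y = [-358053/979237, -1397/139891]
step 2: P' = (I − K·H)·P̄ = [4215900/979237 -550668/139891; -550668/139891 600342/139891]

step 0: x' = [-210/121, 257/121], P' = [549/121 -480/121; -480/121 501/121]
step 1: x' = [19107/11327, -13832/11327], P' = [46851/11327 -42711/11327; -42711/11327 46794/11327]
step 2: x' = [-358053/979237, -1397/139891], P' = [4215900/979237 -550668/139891; -550668/139891 600342/139891]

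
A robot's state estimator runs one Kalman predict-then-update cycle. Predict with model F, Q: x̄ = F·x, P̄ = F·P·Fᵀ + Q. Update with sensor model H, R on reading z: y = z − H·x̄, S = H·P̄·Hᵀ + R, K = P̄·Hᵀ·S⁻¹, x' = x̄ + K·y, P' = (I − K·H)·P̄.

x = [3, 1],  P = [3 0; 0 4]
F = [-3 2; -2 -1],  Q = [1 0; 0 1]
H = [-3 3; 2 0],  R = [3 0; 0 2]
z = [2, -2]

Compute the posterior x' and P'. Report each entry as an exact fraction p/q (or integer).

x̄ = F·x = [-7, -7]
P̄ = F·P·Fᵀ + Q = [44 10; 10 17]
y = z − H·x̄ = [2, 12]
S = H·P̄·Hᵀ + R = [372 -204; -204 178]
K = P̄·Hᵀ·S⁻¹ = [-17/2050 497/1025; 1303/4100 977/2050]
x' = x̄ + K·y = [-1228/1025, -1323/2050]
P' = (I − K·H)·P̄ = [497/1025 977/2050; 977/2050 3257/4100]

x' = [-1228/1025, -1323/2050]
P' = [497/1025 977/2050; 977/2050 3257/4100]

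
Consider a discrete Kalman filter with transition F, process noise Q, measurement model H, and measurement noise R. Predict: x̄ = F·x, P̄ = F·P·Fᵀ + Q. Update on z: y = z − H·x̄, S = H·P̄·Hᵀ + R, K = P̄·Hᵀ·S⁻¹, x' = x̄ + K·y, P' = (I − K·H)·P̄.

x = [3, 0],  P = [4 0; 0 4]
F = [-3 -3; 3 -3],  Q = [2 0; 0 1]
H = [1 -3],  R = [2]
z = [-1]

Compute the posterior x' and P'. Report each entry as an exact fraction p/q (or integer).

x' = [-4007/733, -1068/733]
P' = [48766/733 16206/733; 16206/733 5548/733]

x̄ = F·x = [-9, 9]
P̄ = F·P·Fᵀ + Q = [74 0; 0 73]
y = z − H·x̄ = [35]
S = H·P̄·Hᵀ + R = [733]
K = P̄·Hᵀ·S⁻¹ = [74/733; -219/733]
x' = x̄ + K·y = [-4007/733, -1068/733]
P' = (I − K·H)·P̄ = [48766/733 16206/733; 16206/733 5548/733]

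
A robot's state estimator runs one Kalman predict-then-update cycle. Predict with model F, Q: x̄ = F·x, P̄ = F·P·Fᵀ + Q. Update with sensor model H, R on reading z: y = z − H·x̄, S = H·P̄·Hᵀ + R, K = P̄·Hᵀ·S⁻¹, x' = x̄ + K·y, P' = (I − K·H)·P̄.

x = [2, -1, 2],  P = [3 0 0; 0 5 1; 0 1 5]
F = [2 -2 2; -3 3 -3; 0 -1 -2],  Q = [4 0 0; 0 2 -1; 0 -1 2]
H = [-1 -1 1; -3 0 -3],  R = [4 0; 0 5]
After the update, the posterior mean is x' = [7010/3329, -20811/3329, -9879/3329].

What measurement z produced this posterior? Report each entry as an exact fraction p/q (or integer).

z = [2, 3]

x̄ = F·x = [10, -15, -3]
P̄ = F·P·Fᵀ + Q = [48 -66 -8; -66 101 11; -8 11 31]
S = H·P̄·Hᵀ + R = [46 -114; -114 572]
K = P̄·Hᵀ·S⁻¹ = [-1990/3329 -1095/3329; 2541/6658 2427/6658; 4075/6658 9/6658]
x' − x̄ = [-26280/3329, 29124/3329, 108/3329] = K·y
y = (KᵀK)⁻¹·Kᵀ·(x' − x̄) = [0, 24]
z = y + H·x̄ = [0, 24] + [2, -21] = [2, 3]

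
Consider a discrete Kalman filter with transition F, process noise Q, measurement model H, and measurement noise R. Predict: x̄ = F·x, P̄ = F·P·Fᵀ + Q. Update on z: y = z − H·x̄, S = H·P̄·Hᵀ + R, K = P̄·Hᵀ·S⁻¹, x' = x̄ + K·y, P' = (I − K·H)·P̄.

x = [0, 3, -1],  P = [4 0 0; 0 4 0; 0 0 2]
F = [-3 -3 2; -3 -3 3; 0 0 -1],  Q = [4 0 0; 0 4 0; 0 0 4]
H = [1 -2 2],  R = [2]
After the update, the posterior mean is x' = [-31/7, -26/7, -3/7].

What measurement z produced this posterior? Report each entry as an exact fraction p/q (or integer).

x̄ = F·x = [-11, -12, 1]
P̄ = F·P·Fᵀ + Q = [84 84 -4; 84 94 -6; -4 -6 6]
S = H·P̄·Hᵀ + R = [182]
K = P̄·Hᵀ·S⁻¹ = [-46/91; -58/91; 10/91]
x' − x̄ = [46/7, 58/7, -10/7] = K·y
y = (KᵀK)⁻¹·Kᵀ·(x' − x̄) = [-13]
z = y + H·x̄ = [-13] + [15] = [2]

z = [2]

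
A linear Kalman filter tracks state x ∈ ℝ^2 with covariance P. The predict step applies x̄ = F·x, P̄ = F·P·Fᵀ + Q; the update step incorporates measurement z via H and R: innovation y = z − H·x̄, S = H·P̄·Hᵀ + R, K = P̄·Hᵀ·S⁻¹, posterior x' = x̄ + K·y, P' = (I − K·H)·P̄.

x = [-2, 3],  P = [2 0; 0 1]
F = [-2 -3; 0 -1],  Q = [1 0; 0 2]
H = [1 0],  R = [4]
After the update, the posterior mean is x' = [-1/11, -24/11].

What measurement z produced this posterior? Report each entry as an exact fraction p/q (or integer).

z = [1]

x̄ = F·x = [-5, -3]
P̄ = F·P·Fᵀ + Q = [18 3; 3 3]
S = H·P̄·Hᵀ + R = [22]
K = P̄·Hᵀ·S⁻¹ = [9/11; 3/22]
x' − x̄ = [54/11, 9/11] = K·y
y = (KᵀK)⁻¹·Kᵀ·(x' − x̄) = [6]
z = y + H·x̄ = [6] + [-5] = [1]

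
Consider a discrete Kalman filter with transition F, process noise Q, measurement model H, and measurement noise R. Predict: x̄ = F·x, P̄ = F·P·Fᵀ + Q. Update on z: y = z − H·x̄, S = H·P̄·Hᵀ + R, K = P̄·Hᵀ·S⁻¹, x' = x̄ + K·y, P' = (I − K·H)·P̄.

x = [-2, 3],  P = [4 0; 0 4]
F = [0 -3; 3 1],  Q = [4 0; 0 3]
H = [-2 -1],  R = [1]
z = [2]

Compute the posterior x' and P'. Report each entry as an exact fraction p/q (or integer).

x' = [-28/39, -107/156]
P' = [404/39 -791/39; -791/39 6347/156]

x̄ = F·x = [-9, -3]
P̄ = F·P·Fᵀ + Q = [40 -12; -12 43]
y = z − H·x̄ = [-19]
S = H·P̄·Hᵀ + R = [156]
K = P̄·Hᵀ·S⁻¹ = [-17/39; -19/156]
x' = x̄ + K·y = [-28/39, -107/156]
P' = (I − K·H)·P̄ = [404/39 -791/39; -791/39 6347/156]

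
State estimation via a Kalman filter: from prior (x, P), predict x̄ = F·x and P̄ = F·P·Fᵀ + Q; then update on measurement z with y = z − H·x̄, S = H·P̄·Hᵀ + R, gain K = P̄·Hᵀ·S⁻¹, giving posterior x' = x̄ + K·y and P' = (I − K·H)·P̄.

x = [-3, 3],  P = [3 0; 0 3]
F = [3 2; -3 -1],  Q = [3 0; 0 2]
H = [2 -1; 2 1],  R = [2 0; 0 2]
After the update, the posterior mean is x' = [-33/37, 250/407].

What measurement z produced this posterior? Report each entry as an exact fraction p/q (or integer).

z = [-2, -2]

x̄ = F·x = [-3, 6]
P̄ = F·P·Fᵀ + Q = [42 -33; -33 32]
S = H·P̄·Hᵀ + R = [334 136; 136 70]
K = P̄·Hᵀ·S⁻¹ = [19/74 17/74; -559/1221 493/1221]
x' − x̄ = [78/37, -2192/407] = K·y
y = (KᵀK)⁻¹·Kᵀ·(x' − x̄) = [10, -2]
z = y + H·x̄ = [10, -2] + [-12, 0] = [-2, -2]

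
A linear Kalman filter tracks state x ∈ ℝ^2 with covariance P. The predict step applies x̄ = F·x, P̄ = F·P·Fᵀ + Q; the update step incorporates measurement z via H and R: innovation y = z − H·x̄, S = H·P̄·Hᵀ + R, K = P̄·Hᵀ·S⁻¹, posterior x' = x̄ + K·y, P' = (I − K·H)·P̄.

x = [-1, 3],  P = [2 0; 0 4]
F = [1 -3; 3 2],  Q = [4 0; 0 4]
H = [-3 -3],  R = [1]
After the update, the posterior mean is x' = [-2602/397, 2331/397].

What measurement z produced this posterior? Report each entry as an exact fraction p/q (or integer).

z = [2]

x̄ = F·x = [-10, 3]
P̄ = F·P·Fᵀ + Q = [42 -18; -18 38]
S = H·P̄·Hᵀ + R = [397]
K = P̄·Hᵀ·S⁻¹ = [-72/397; -60/397]
x' − x̄ = [1368/397, 1140/397] = K·y
y = (KᵀK)⁻¹·Kᵀ·(x' − x̄) = [-19]
z = y + H·x̄ = [-19] + [21] = [2]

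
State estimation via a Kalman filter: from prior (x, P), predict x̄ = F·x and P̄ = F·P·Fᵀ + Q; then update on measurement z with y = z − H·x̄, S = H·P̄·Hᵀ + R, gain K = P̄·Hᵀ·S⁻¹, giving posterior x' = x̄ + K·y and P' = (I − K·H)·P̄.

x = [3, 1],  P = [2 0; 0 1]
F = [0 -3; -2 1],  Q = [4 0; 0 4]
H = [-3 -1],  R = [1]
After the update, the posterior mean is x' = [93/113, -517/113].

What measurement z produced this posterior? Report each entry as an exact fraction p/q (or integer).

z = [2]

x̄ = F·x = [-3, -5]
P̄ = F·P·Fᵀ + Q = [13 -3; -3 13]
S = H·P̄·Hᵀ + R = [113]
K = P̄·Hᵀ·S⁻¹ = [-36/113; -4/113]
x' − x̄ = [432/113, 48/113] = K·y
y = (KᵀK)⁻¹·Kᵀ·(x' − x̄) = [-12]
z = y + H·x̄ = [-12] + [14] = [2]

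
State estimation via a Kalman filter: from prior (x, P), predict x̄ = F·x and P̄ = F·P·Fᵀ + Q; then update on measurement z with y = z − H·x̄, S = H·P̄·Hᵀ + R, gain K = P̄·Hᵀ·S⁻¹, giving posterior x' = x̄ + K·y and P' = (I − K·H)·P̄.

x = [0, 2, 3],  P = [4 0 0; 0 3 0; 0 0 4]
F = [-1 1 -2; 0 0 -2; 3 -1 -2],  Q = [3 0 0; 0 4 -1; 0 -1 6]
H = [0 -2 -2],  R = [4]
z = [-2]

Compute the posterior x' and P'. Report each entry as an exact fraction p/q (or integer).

x̄ = F·x = [-4, -6, -8]
P̄ = F·P·Fᵀ + Q = [26 16 1; 16 20 15; 1 15 61]
y = z − H·x̄ = [-30]
S = H·P̄·Hᵀ + R = [448]
K = P̄·Hᵀ·S⁻¹ = [-17/224; -5/32; -19/56]
x' = x̄ + K·y = [-193/112, -21/16, 61/28]
P' = (I − K·H)·P̄ = [2623/112 171/16 -295/28; 171/16 145/16 -35/4; -295/28 -35/4 66/7]

x' = [-193/112, -21/16, 61/28]
P' = [2623/112 171/16 -295/28; 171/16 145/16 -35/4; -295/28 -35/4 66/7]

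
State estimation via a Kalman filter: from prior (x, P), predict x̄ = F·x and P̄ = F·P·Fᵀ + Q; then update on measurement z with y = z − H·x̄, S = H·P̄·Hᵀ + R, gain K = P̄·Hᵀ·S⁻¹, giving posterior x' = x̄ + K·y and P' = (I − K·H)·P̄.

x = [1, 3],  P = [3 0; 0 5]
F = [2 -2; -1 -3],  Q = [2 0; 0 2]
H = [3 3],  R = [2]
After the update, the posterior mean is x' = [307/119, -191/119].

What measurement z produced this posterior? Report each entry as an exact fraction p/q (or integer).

z = [3]

x̄ = F·x = [-4, -10]
P̄ = F·P·Fᵀ + Q = [34 24; 24 50]
S = H·P̄·Hᵀ + R = [1190]
K = P̄·Hᵀ·S⁻¹ = [87/595; 111/595]
x' − x̄ = [783/119, 999/119] = K·y
y = (KᵀK)⁻¹·Kᵀ·(x' − x̄) = [45]
z = y + H·x̄ = [45] + [-42] = [3]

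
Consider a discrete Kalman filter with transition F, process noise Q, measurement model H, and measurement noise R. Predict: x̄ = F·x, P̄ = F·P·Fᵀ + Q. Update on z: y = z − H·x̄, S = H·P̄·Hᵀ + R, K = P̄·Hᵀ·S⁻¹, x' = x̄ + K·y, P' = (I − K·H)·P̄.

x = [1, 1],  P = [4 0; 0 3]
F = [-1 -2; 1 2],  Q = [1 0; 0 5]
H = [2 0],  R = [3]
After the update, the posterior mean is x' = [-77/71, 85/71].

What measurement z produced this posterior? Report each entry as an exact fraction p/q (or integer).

x̄ = F·x = [-3, 3]
P̄ = F·P·Fᵀ + Q = [17 -16; -16 21]
S = H·P̄·Hᵀ + R = [71]
K = P̄·Hᵀ·S⁻¹ = [34/71; -32/71]
x' − x̄ = [136/71, -128/71] = K·y
y = (KᵀK)⁻¹·Kᵀ·(x' − x̄) = [4]
z = y + H·x̄ = [4] + [-6] = [-2]

z = [-2]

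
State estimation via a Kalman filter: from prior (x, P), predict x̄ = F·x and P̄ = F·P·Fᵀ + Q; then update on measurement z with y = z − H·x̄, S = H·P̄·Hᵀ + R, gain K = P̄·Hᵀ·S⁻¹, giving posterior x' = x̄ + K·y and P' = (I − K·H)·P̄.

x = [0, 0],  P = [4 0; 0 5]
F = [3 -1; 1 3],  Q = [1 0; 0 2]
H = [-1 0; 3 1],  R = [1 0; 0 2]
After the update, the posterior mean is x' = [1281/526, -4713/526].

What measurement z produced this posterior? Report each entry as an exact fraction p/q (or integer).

x̄ = F·x = [0, 0]
P̄ = F·P·Fᵀ + Q = [42 -3; -3 51]
S = H·P̄·Hᵀ + R = [43 -123; -123 413]
K = P̄·Hᵀ·S⁻¹ = [-2217/2630 123/2630; 1281/526 435/526]
x' − x̄ = [1281/526, -4713/526] = K·y
y = (KᵀK)⁻¹·Kᵀ·(x' − x̄) = [-3, -2]
z = y + H·x̄ = [-3, -2] + [0, 0] = [-3, -2]

z = [-3, -2]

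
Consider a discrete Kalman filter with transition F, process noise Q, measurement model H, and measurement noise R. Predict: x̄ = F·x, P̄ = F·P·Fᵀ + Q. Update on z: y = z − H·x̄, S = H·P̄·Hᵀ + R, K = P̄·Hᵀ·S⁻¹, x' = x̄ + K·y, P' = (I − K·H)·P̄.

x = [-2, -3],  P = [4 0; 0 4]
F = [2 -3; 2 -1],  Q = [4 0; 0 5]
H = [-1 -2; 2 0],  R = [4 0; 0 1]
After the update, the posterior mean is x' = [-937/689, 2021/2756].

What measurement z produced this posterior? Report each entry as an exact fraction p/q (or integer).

x̄ = F·x = [5, -1]
P̄ = F·P·Fᵀ + Q = [56 28; 28 25]
S = H·P̄·Hᵀ + R = [272 -224; -224 225]
K = P̄·Hᵀ·S⁻¹ = [-7/689 336/689; -2503/5512 -140/689]
x' − x̄ = [-4382/689, 4777/2756] = K·y
y = (KᵀK)⁻¹·Kᵀ·(x' − x̄) = [2, -13]
z = y + H·x̄ = [2, -13] + [-3, 10] = [-1, -3]

z = [-1, -3]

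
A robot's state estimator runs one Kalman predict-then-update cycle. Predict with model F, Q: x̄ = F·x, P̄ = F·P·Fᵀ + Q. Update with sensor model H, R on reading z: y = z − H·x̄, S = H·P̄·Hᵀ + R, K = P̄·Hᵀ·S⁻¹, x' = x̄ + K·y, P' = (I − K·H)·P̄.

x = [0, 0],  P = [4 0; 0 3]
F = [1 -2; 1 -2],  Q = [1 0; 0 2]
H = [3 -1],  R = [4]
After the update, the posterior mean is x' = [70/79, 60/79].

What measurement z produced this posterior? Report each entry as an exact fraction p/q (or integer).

x̄ = F·x = [0, 0]
P̄ = F·P·Fᵀ + Q = [17 16; 16 18]
S = H·P̄·Hᵀ + R = [79]
K = P̄·Hᵀ·S⁻¹ = [35/79; 30/79]
x' − x̄ = [70/79, 60/79] = K·y
y = (KᵀK)⁻¹·Kᵀ·(x' − x̄) = [2]
z = y + H·x̄ = [2] + [0] = [2]

z = [2]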